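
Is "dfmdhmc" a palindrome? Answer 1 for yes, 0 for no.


Input: dfmdhmc
Reversed: cmhdmfd
  Compare pos 0 ('d') with pos 6 ('c'): MISMATCH
  Compare pos 1 ('f') with pos 5 ('m'): MISMATCH
  Compare pos 2 ('m') with pos 4 ('h'): MISMATCH
Result: not a palindrome

0


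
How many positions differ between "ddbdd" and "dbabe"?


Comparing "ddbdd" and "dbabe" position by position:
  Position 0: 'd' vs 'd' => same
  Position 1: 'd' vs 'b' => DIFFER
  Position 2: 'b' vs 'a' => DIFFER
  Position 3: 'd' vs 'b' => DIFFER
  Position 4: 'd' vs 'e' => DIFFER
Positions that differ: 4

4


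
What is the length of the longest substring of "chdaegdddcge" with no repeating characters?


Input: "chdaegdddcge"
Sliding window (track last position of each char):
  Position 0 ('c'): window [0,0] length 1 -- new best
  Position 1 ('h'): window [0,1] length 2 -- new best
  Position 2 ('d'): window [0,2] length 3 -- new best
  Position 3 ('a'): window [0,3] length 4 -- new best
  Position 4 ('e'): window [0,4] length 5 -- new best
  Position 5 ('g'): window [0,5] length 6 -- new best
  Position 6 ('d'): repeat (last at 2), move window start to 3
  Position 6 ('d'): window [3,6] length 4
  Position 7 ('d'): repeat (last at 6), move window start to 7
  Position 7 ('d'): window [7,7] length 1
  Position 8 ('d'): repeat (last at 7), move window start to 8
  Position 8 ('d'): window [8,8] length 1
  Position 9 ('c'): window [8,9] length 2
  Position 10 ('g'): window [8,10] length 3
  Position 11 ('e'): window [8,11] length 4
Longest substring with no repeats: "chdaeg" with length 6

6


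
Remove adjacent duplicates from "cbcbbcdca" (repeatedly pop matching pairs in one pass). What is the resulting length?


Input: cbcbbcdca
Stack-based adjacent duplicate removal:
  Read 'c': push. Stack: c
  Read 'b': push. Stack: cb
  Read 'c': push. Stack: cbc
  Read 'b': push. Stack: cbcb
  Read 'b': matches stack top 'b' => pop. Stack: cbc
  Read 'c': matches stack top 'c' => pop. Stack: cb
  Read 'd': push. Stack: cbd
  Read 'c': push. Stack: cbdc
  Read 'a': push. Stack: cbdca
Final stack: "cbdca" (length 5)

5


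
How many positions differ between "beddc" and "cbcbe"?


Comparing "beddc" and "cbcbe" position by position:
  Position 0: 'b' vs 'c' => DIFFER
  Position 1: 'e' vs 'b' => DIFFER
  Position 2: 'd' vs 'c' => DIFFER
  Position 3: 'd' vs 'b' => DIFFER
  Position 4: 'c' vs 'e' => DIFFER
Positions that differ: 5

5


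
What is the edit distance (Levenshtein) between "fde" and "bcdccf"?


Computing edit distance: "fde" -> "bcdccf"
DP table:
           b    c    d    c    c    f
      0    1    2    3    4    5    6
  f   1    1    2    3    4    5    5
  d   2    2    2    2    3    4    5
  e   3    3    3    3    3    4    5
Edit distance = dp[3][6] = 5

5


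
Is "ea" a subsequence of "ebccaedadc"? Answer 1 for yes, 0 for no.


Check if "ea" is a subsequence of "ebccaedadc"
Greedy scan:
  Position 0 ('e'): matches sub[0] = 'e'
  Position 1 ('b'): no match needed
  Position 2 ('c'): no match needed
  Position 3 ('c'): no match needed
  Position 4 ('a'): matches sub[1] = 'a'
  Position 5 ('e'): no match needed
  Position 6 ('d'): no match needed
  Position 7 ('a'): no match needed
  Position 8 ('d'): no match needed
  Position 9 ('c'): no match needed
All 2 characters matched => is a subsequence

1


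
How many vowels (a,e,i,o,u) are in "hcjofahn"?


Input: hcjofahn
Checking each character:
  'h' at position 0: consonant
  'c' at position 1: consonant
  'j' at position 2: consonant
  'o' at position 3: vowel (running total: 1)
  'f' at position 4: consonant
  'a' at position 5: vowel (running total: 2)
  'h' at position 6: consonant
  'n' at position 7: consonant
Total vowels: 2

2


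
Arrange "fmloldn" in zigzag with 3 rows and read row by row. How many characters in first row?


Zigzag "fmloldn" into 3 rows:
Placing characters:
  'f' => row 0
  'm' => row 1
  'l' => row 2
  'o' => row 1
  'l' => row 0
  'd' => row 1
  'n' => row 2
Rows:
  Row 0: "fl"
  Row 1: "mod"
  Row 2: "ln"
First row length: 2

2


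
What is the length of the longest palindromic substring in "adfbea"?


Input: "adfbea"
Checking substrings for palindromes:
  No multi-char palindromic substrings found
Longest palindromic substring: "a" with length 1

1


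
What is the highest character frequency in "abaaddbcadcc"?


Input: abaaddbcadcc
Character counts:
  'a': 4
  'b': 2
  'c': 3
  'd': 3
Maximum frequency: 4

4


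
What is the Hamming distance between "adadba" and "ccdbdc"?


Comparing "adadba" and "ccdbdc" position by position:
  Position 0: 'a' vs 'c' => differ
  Position 1: 'd' vs 'c' => differ
  Position 2: 'a' vs 'd' => differ
  Position 3: 'd' vs 'b' => differ
  Position 4: 'b' vs 'd' => differ
  Position 5: 'a' vs 'c' => differ
Total differences (Hamming distance): 6

6


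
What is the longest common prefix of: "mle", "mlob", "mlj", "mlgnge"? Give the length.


Words: mle, mlob, mlj, mlgnge
  Position 0: all 'm' => match
  Position 1: all 'l' => match
  Position 2: ('e', 'o', 'j', 'g') => mismatch, stop
LCP = "ml" (length 2)

2


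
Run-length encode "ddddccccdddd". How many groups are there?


Input: ddddccccdddd
Scanning for consecutive runs:
  Group 1: 'd' x 4 (positions 0-3)
  Group 2: 'c' x 4 (positions 4-7)
  Group 3: 'd' x 4 (positions 8-11)
Total groups: 3

3


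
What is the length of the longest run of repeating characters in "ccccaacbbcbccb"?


Input: "ccccaacbbcbccb"
Scanning for longest run:
  Position 1 ('c'): continues run of 'c', length=2
  Position 2 ('c'): continues run of 'c', length=3
  Position 3 ('c'): continues run of 'c', length=4
  Position 4 ('a'): new char, reset run to 1
  Position 5 ('a'): continues run of 'a', length=2
  Position 6 ('c'): new char, reset run to 1
  Position 7 ('b'): new char, reset run to 1
  Position 8 ('b'): continues run of 'b', length=2
  Position 9 ('c'): new char, reset run to 1
  Position 10 ('b'): new char, reset run to 1
  Position 11 ('c'): new char, reset run to 1
  Position 12 ('c'): continues run of 'c', length=2
  Position 13 ('b'): new char, reset run to 1
Longest run: 'c' with length 4

4


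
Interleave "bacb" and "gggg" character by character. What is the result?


Interleaving "bacb" and "gggg":
  Position 0: 'b' from first, 'g' from second => "bg"
  Position 1: 'a' from first, 'g' from second => "ag"
  Position 2: 'c' from first, 'g' from second => "cg"
  Position 3: 'b' from first, 'g' from second => "bg"
Result: bgagcgbg

bgagcgbg


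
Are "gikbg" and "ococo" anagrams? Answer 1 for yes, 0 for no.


Strings: "gikbg", "ococo"
Sorted first:  bggik
Sorted second: ccooo
Differ at position 0: 'b' vs 'c' => not anagrams

0


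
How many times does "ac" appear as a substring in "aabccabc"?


Searching for "ac" in "aabccabc"
Scanning each position:
  Position 0: "aa" => no
  Position 1: "ab" => no
  Position 2: "bc" => no
  Position 3: "cc" => no
  Position 4: "ca" => no
  Position 5: "ab" => no
  Position 6: "bc" => no
Total occurrences: 0

0


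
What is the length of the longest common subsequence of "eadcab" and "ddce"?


LCS of "eadcab" and "ddce"
DP table:
           d    d    c    e
      0    0    0    0    0
  e   0    0    0    0    1
  a   0    0    0    0    1
  d   0    1    1    1    1
  c   0    1    1    2    2
  a   0    1    1    2    2
  b   0    1    1    2    2
LCS length = dp[6][4] = 2

2


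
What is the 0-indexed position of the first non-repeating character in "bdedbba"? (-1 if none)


Input: bdedbba
Character frequencies:
  'a': 1
  'b': 3
  'd': 2
  'e': 1
Scanning left to right for freq == 1:
  Position 0 ('b'): freq=3, skip
  Position 1 ('d'): freq=2, skip
  Position 2 ('e'): unique! => answer = 2

2


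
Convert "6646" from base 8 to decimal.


Input: "6646" in base 8
Positional expansion:
  Digit '6' (value 6) x 8^3 = 3072
  Digit '6' (value 6) x 8^2 = 384
  Digit '4' (value 4) x 8^1 = 32
  Digit '6' (value 6) x 8^0 = 6
Sum = 3494

3494


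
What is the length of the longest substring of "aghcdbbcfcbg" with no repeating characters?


Input: "aghcdbbcfcbg"
Sliding window (track last position of each char):
  Position 0 ('a'): window [0,0] length 1 -- new best
  Position 1 ('g'): window [0,1] length 2 -- new best
  Position 2 ('h'): window [0,2] length 3 -- new best
  Position 3 ('c'): window [0,3] length 4 -- new best
  Position 4 ('d'): window [0,4] length 5 -- new best
  Position 5 ('b'): window [0,5] length 6 -- new best
  Position 6 ('b'): repeat (last at 5), move window start to 6
  Position 6 ('b'): window [6,6] length 1
  Position 7 ('c'): window [6,7] length 2
  Position 8 ('f'): window [6,8] length 3
  Position 9 ('c'): repeat (last at 7), move window start to 8
  Position 9 ('c'): window [8,9] length 2
  Position 10 ('b'): window [8,10] length 3
  Position 11 ('g'): window [8,11] length 4
Longest substring with no repeats: "aghcdb" with length 6

6


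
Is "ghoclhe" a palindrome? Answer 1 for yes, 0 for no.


Input: ghoclhe
Reversed: ehlcohg
  Compare pos 0 ('g') with pos 6 ('e'): MISMATCH
  Compare pos 1 ('h') with pos 5 ('h'): match
  Compare pos 2 ('o') with pos 4 ('l'): MISMATCH
Result: not a palindrome

0


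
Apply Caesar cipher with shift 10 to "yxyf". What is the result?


Caesar cipher: shift "yxyf" by 10
  'y' (pos 24) + 10 = pos 8 = 'i'
  'x' (pos 23) + 10 = pos 7 = 'h'
  'y' (pos 24) + 10 = pos 8 = 'i'
  'f' (pos 5) + 10 = pos 15 = 'p'
Result: ihip

ihip


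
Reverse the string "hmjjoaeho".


Input: hmjjoaeho
Reading characters right to left:
  Position 8: 'o'
  Position 7: 'h'
  Position 6: 'e'
  Position 5: 'a'
  Position 4: 'o'
  Position 3: 'j'
  Position 2: 'j'
  Position 1: 'm'
  Position 0: 'h'
Reversed: oheaojjmh

oheaojjmh


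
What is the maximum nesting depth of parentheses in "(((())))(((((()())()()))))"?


Input: "(((())))(((((()())()()))))"
Tracking depth:
  Position 0 '(': depth becomes 1
  Position 1 '(': depth becomes 2
  Position 2 '(': depth becomes 3
  Position 3 '(': depth becomes 4
  Position 4 ')': depth becomes 3
  Position 5 ')': depth becomes 2
  Position 6 ')': depth becomes 1
  Position 7 ')': depth becomes 0
  Position 8 '(': depth becomes 1
  Position 9 '(': depth becomes 2
  Position 10 '(': depth becomes 3
  Position 11 '(': depth becomes 4
  Position 12 '(': depth becomes 5
  Position 13 '(': depth becomes 6
  Position 14 ')': depth becomes 5
  Position 15 '(': depth becomes 6
  Position 16 ')': depth becomes 5
  Position 17 ')': depth becomes 4
  Position 18 '(': depth becomes 5
  Position 19 ')': depth becomes 4
  Position 20 '(': depth becomes 5
  Position 21 ')': depth becomes 4
  Position 22 ')': depth becomes 3
  Position 23 ')': depth becomes 2
  Position 24 ')': depth becomes 1
  Position 25 ')': depth becomes 0
Maximum depth reached: 6

6


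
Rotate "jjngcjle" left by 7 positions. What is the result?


Input: "jjngcjle", rotate left by 7
First 7 characters: "jjngcjl"
Remaining characters: "e"
Concatenate remaining + first: "e" + "jjngcjl" = "ejjngcjl"

ejjngcjl


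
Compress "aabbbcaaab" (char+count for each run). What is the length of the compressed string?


Input: aabbbcaaab
Runs:
  'a' x 2 => "a2"
  'b' x 3 => "b3"
  'c' x 1 => "c1"
  'a' x 3 => "a3"
  'b' x 1 => "b1"
Compressed: "a2b3c1a3b1"
Compressed length: 10

10


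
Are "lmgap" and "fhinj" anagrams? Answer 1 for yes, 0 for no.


Strings: "lmgap", "fhinj"
Sorted first:  aglmp
Sorted second: fhijn
Differ at position 0: 'a' vs 'f' => not anagrams

0


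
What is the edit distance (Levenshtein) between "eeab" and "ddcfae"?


Computing edit distance: "eeab" -> "ddcfae"
DP table:
           d    d    c    f    a    e
      0    1    2    3    4    5    6
  e   1    1    2    3    4    5    5
  e   2    2    2    3    4    5    5
  a   3    3    3    3    4    4    5
  b   4    4    4    4    4    5    5
Edit distance = dp[4][6] = 5

5


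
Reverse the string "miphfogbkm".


Input: miphfogbkm
Reading characters right to left:
  Position 9: 'm'
  Position 8: 'k'
  Position 7: 'b'
  Position 6: 'g'
  Position 5: 'o'
  Position 4: 'f'
  Position 3: 'h'
  Position 2: 'p'
  Position 1: 'i'
  Position 0: 'm'
Reversed: mkbgofhpim

mkbgofhpim


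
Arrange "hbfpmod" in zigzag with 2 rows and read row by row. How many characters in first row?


Zigzag "hbfpmod" into 2 rows:
Placing characters:
  'h' => row 0
  'b' => row 1
  'f' => row 0
  'p' => row 1
  'm' => row 0
  'o' => row 1
  'd' => row 0
Rows:
  Row 0: "hfmd"
  Row 1: "bpo"
First row length: 4

4


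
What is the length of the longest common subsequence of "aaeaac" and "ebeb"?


LCS of "aaeaac" and "ebeb"
DP table:
           e    b    e    b
      0    0    0    0    0
  a   0    0    0    0    0
  a   0    0    0    0    0
  e   0    1    1    1    1
  a   0    1    1    1    1
  a   0    1    1    1    1
  c   0    1    1    1    1
LCS length = dp[6][4] = 1

1


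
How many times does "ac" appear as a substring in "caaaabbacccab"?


Searching for "ac" in "caaaabbacccab"
Scanning each position:
  Position 0: "ca" => no
  Position 1: "aa" => no
  Position 2: "aa" => no
  Position 3: "aa" => no
  Position 4: "ab" => no
  Position 5: "bb" => no
  Position 6: "ba" => no
  Position 7: "ac" => MATCH
  Position 8: "cc" => no
  Position 9: "cc" => no
  Position 10: "ca" => no
  Position 11: "ab" => no
Total occurrences: 1

1


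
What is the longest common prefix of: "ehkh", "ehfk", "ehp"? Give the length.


Words: ehkh, ehfk, ehp
  Position 0: all 'e' => match
  Position 1: all 'h' => match
  Position 2: ('k', 'f', 'p') => mismatch, stop
LCP = "eh" (length 2)

2


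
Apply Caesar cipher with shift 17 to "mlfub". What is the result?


Caesar cipher: shift "mlfub" by 17
  'm' (pos 12) + 17 = pos 3 = 'd'
  'l' (pos 11) + 17 = pos 2 = 'c'
  'f' (pos 5) + 17 = pos 22 = 'w'
  'u' (pos 20) + 17 = pos 11 = 'l'
  'b' (pos 1) + 17 = pos 18 = 's'
Result: dcwls

dcwls


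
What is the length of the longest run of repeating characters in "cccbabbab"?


Input: "cccbabbab"
Scanning for longest run:
  Position 1 ('c'): continues run of 'c', length=2
  Position 2 ('c'): continues run of 'c', length=3
  Position 3 ('b'): new char, reset run to 1
  Position 4 ('a'): new char, reset run to 1
  Position 5 ('b'): new char, reset run to 1
  Position 6 ('b'): continues run of 'b', length=2
  Position 7 ('a'): new char, reset run to 1
  Position 8 ('b'): new char, reset run to 1
Longest run: 'c' with length 3

3


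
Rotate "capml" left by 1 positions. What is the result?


Input: "capml", rotate left by 1
First 1 characters: "c"
Remaining characters: "apml"
Concatenate remaining + first: "apml" + "c" = "apmlc"

apmlc


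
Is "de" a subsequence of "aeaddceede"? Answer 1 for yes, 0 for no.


Check if "de" is a subsequence of "aeaddceede"
Greedy scan:
  Position 0 ('a'): no match needed
  Position 1 ('e'): no match needed
  Position 2 ('a'): no match needed
  Position 3 ('d'): matches sub[0] = 'd'
  Position 4 ('d'): no match needed
  Position 5 ('c'): no match needed
  Position 6 ('e'): matches sub[1] = 'e'
  Position 7 ('e'): no match needed
  Position 8 ('d'): no match needed
  Position 9 ('e'): no match needed
All 2 characters matched => is a subsequence

1


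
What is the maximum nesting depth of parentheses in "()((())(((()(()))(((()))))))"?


Input: "()((())(((()(()))(((()))))))"
Tracking depth:
  Position 0 '(': depth becomes 1
  Position 1 ')': depth becomes 0
  Position 2 '(': depth becomes 1
  Position 3 '(': depth becomes 2
  Position 4 '(': depth becomes 3
  Position 5 ')': depth becomes 2
  Position 6 ')': depth becomes 1
  Position 7 '(': depth becomes 2
  Position 8 '(': depth becomes 3
  Position 9 '(': depth becomes 4
  Position 10 '(': depth becomes 5
  Position 11 ')': depth becomes 4
  Position 12 '(': depth becomes 5
  Position 13 '(': depth becomes 6
  Position 14 ')': depth becomes 5
  Position 15 ')': depth becomes 4
  Position 16 ')': depth becomes 3
  Position 17 '(': depth becomes 4
  Position 18 '(': depth becomes 5
  Position 19 '(': depth becomes 6
  Position 20 '(': depth becomes 7
  Position 21 ')': depth becomes 6
  Position 22 ')': depth becomes 5
  Position 23 ')': depth becomes 4
  Position 24 ')': depth becomes 3
  Position 25 ')': depth becomes 2
  Position 26 ')': depth becomes 1
  Position 27 ')': depth becomes 0
Maximum depth reached: 7

7


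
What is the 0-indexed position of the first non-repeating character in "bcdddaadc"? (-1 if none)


Input: bcdddaadc
Character frequencies:
  'a': 2
  'b': 1
  'c': 2
  'd': 4
Scanning left to right for freq == 1:
  Position 0 ('b'): unique! => answer = 0

0


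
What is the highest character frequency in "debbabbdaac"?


Input: debbabbdaac
Character counts:
  'a': 3
  'b': 4
  'c': 1
  'd': 2
  'e': 1
Maximum frequency: 4

4


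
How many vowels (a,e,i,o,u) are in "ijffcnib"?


Input: ijffcnib
Checking each character:
  'i' at position 0: vowel (running total: 1)
  'j' at position 1: consonant
  'f' at position 2: consonant
  'f' at position 3: consonant
  'c' at position 4: consonant
  'n' at position 5: consonant
  'i' at position 6: vowel (running total: 2)
  'b' at position 7: consonant
Total vowels: 2

2


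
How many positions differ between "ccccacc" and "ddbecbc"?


Comparing "ccccacc" and "ddbecbc" position by position:
  Position 0: 'c' vs 'd' => DIFFER
  Position 1: 'c' vs 'd' => DIFFER
  Position 2: 'c' vs 'b' => DIFFER
  Position 3: 'c' vs 'e' => DIFFER
  Position 4: 'a' vs 'c' => DIFFER
  Position 5: 'c' vs 'b' => DIFFER
  Position 6: 'c' vs 'c' => same
Positions that differ: 6

6


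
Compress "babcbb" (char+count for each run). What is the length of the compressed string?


Input: babcbb
Runs:
  'b' x 1 => "b1"
  'a' x 1 => "a1"
  'b' x 1 => "b1"
  'c' x 1 => "c1"
  'b' x 2 => "b2"
Compressed: "b1a1b1c1b2"
Compressed length: 10

10


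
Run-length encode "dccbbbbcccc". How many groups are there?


Input: dccbbbbcccc
Scanning for consecutive runs:
  Group 1: 'd' x 1 (positions 0-0)
  Group 2: 'c' x 2 (positions 1-2)
  Group 3: 'b' x 4 (positions 3-6)
  Group 4: 'c' x 4 (positions 7-10)
Total groups: 4

4


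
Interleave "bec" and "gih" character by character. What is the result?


Interleaving "bec" and "gih":
  Position 0: 'b' from first, 'g' from second => "bg"
  Position 1: 'e' from first, 'i' from second => "ei"
  Position 2: 'c' from first, 'h' from second => "ch"
Result: bgeich

bgeich


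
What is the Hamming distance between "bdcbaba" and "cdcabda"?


Comparing "bdcbaba" and "cdcabda" position by position:
  Position 0: 'b' vs 'c' => differ
  Position 1: 'd' vs 'd' => same
  Position 2: 'c' vs 'c' => same
  Position 3: 'b' vs 'a' => differ
  Position 4: 'a' vs 'b' => differ
  Position 5: 'b' vs 'd' => differ
  Position 6: 'a' vs 'a' => same
Total differences (Hamming distance): 4

4


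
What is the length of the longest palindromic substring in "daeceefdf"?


Input: "daeceefdf"
Checking substrings for palindromes:
  [2:5] "ece" (len 3) => palindrome
  [6:9] "fdf" (len 3) => palindrome
  [4:6] "ee" (len 2) => palindrome
Longest palindromic substring: "ece" with length 3

3


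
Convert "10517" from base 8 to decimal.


Input: "10517" in base 8
Positional expansion:
  Digit '1' (value 1) x 8^4 = 4096
  Digit '0' (value 0) x 8^3 = 0
  Digit '5' (value 5) x 8^2 = 320
  Digit '1' (value 1) x 8^1 = 8
  Digit '7' (value 7) x 8^0 = 7
Sum = 4431

4431


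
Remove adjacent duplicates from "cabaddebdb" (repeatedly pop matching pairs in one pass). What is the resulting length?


Input: cabaddebdb
Stack-based adjacent duplicate removal:
  Read 'c': push. Stack: c
  Read 'a': push. Stack: ca
  Read 'b': push. Stack: cab
  Read 'a': push. Stack: caba
  Read 'd': push. Stack: cabad
  Read 'd': matches stack top 'd' => pop. Stack: caba
  Read 'e': push. Stack: cabae
  Read 'b': push. Stack: cabaeb
  Read 'd': push. Stack: cabaebd
  Read 'b': push. Stack: cabaebdb
Final stack: "cabaebdb" (length 8)

8


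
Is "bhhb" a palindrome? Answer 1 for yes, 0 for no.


Input: bhhb
Reversed: bhhb
  Compare pos 0 ('b') with pos 3 ('b'): match
  Compare pos 1 ('h') with pos 2 ('h'): match
Result: palindrome

1


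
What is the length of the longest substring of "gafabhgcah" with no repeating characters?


Input: "gafabhgcah"
Sliding window (track last position of each char):
  Position 0 ('g'): window [0,0] length 1 -- new best
  Position 1 ('a'): window [0,1] length 2 -- new best
  Position 2 ('f'): window [0,2] length 3 -- new best
  Position 3 ('a'): repeat (last at 1), move window start to 2
  Position 3 ('a'): window [2,3] length 2
  Position 4 ('b'): window [2,4] length 3
  Position 5 ('h'): window [2,5] length 4 -- new best
  Position 6 ('g'): window [2,6] length 5 -- new best
  Position 7 ('c'): window [2,7] length 6 -- new best
  Position 8 ('a'): repeat (last at 3), move window start to 4
  Position 8 ('a'): window [4,8] length 5
  Position 9 ('h'): repeat (last at 5), move window start to 6
  Position 9 ('h'): window [6,9] length 4
Longest substring with no repeats: "fabhgc" with length 6

6


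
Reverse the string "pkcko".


Input: pkcko
Reading characters right to left:
  Position 4: 'o'
  Position 3: 'k'
  Position 2: 'c'
  Position 1: 'k'
  Position 0: 'p'
Reversed: okckp

okckp


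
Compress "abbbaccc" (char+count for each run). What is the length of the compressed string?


Input: abbbaccc
Runs:
  'a' x 1 => "a1"
  'b' x 3 => "b3"
  'a' x 1 => "a1"
  'c' x 3 => "c3"
Compressed: "a1b3a1c3"
Compressed length: 8

8


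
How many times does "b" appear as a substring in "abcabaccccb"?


Searching for "b" in "abcabaccccb"
Scanning each position:
  Position 0: "a" => no
  Position 1: "b" => MATCH
  Position 2: "c" => no
  Position 3: "a" => no
  Position 4: "b" => MATCH
  Position 5: "a" => no
  Position 6: "c" => no
  Position 7: "c" => no
  Position 8: "c" => no
  Position 9: "c" => no
  Position 10: "b" => MATCH
Total occurrences: 3

3


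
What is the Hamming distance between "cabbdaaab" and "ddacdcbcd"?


Comparing "cabbdaaab" and "ddacdcbcd" position by position:
  Position 0: 'c' vs 'd' => differ
  Position 1: 'a' vs 'd' => differ
  Position 2: 'b' vs 'a' => differ
  Position 3: 'b' vs 'c' => differ
  Position 4: 'd' vs 'd' => same
  Position 5: 'a' vs 'c' => differ
  Position 6: 'a' vs 'b' => differ
  Position 7: 'a' vs 'c' => differ
  Position 8: 'b' vs 'd' => differ
Total differences (Hamming distance): 8

8


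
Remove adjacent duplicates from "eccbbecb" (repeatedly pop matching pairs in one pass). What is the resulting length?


Input: eccbbecb
Stack-based adjacent duplicate removal:
  Read 'e': push. Stack: e
  Read 'c': push. Stack: ec
  Read 'c': matches stack top 'c' => pop. Stack: e
  Read 'b': push. Stack: eb
  Read 'b': matches stack top 'b' => pop. Stack: e
  Read 'e': matches stack top 'e' => pop. Stack: (empty)
  Read 'c': push. Stack: c
  Read 'b': push. Stack: cb
Final stack: "cb" (length 2)

2


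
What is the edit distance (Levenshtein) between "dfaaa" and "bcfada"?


Computing edit distance: "dfaaa" -> "bcfada"
DP table:
           b    c    f    a    d    a
      0    1    2    3    4    5    6
  d   1    1    2    3    4    4    5
  f   2    2    2    2    3    4    5
  a   3    3    3    3    2    3    4
  a   4    4    4    4    3    3    3
  a   5    5    5    5    4    4    3
Edit distance = dp[5][6] = 3

3


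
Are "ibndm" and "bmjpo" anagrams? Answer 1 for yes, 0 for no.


Strings: "ibndm", "bmjpo"
Sorted first:  bdimn
Sorted second: bjmop
Differ at position 1: 'd' vs 'j' => not anagrams

0


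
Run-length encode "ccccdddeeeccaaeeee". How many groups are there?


Input: ccccdddeeeccaaeeee
Scanning for consecutive runs:
  Group 1: 'c' x 4 (positions 0-3)
  Group 2: 'd' x 3 (positions 4-6)
  Group 3: 'e' x 3 (positions 7-9)
  Group 4: 'c' x 2 (positions 10-11)
  Group 5: 'a' x 2 (positions 12-13)
  Group 6: 'e' x 4 (positions 14-17)
Total groups: 6

6


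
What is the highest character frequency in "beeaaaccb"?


Input: beeaaaccb
Character counts:
  'a': 3
  'b': 2
  'c': 2
  'e': 2
Maximum frequency: 3

3


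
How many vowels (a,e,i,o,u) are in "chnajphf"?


Input: chnajphf
Checking each character:
  'c' at position 0: consonant
  'h' at position 1: consonant
  'n' at position 2: consonant
  'a' at position 3: vowel (running total: 1)
  'j' at position 4: consonant
  'p' at position 5: consonant
  'h' at position 6: consonant
  'f' at position 7: consonant
Total vowels: 1

1


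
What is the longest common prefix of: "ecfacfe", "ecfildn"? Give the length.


Words: ecfacfe, ecfildn
  Position 0: all 'e' => match
  Position 1: all 'c' => match
  Position 2: all 'f' => match
  Position 3: ('a', 'i') => mismatch, stop
LCP = "ecf" (length 3)

3


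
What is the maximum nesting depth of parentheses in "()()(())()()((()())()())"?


Input: "()()(())()()((()())()())"
Tracking depth:
  Position 0 '(': depth becomes 1
  Position 1 ')': depth becomes 0
  Position 2 '(': depth becomes 1
  Position 3 ')': depth becomes 0
  Position 4 '(': depth becomes 1
  Position 5 '(': depth becomes 2
  Position 6 ')': depth becomes 1
  Position 7 ')': depth becomes 0
  Position 8 '(': depth becomes 1
  Position 9 ')': depth becomes 0
  Position 10 '(': depth becomes 1
  Position 11 ')': depth becomes 0
  Position 12 '(': depth becomes 1
  Position 13 '(': depth becomes 2
  Position 14 '(': depth becomes 3
  Position 15 ')': depth becomes 2
  Position 16 '(': depth becomes 3
  Position 17 ')': depth becomes 2
  Position 18 ')': depth becomes 1
  Position 19 '(': depth becomes 2
  Position 20 ')': depth becomes 1
  Position 21 '(': depth becomes 2
  Position 22 ')': depth becomes 1
  Position 23 ')': depth becomes 0
Maximum depth reached: 3

3


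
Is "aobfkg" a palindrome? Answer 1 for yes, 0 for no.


Input: aobfkg
Reversed: gkfboa
  Compare pos 0 ('a') with pos 5 ('g'): MISMATCH
  Compare pos 1 ('o') with pos 4 ('k'): MISMATCH
  Compare pos 2 ('b') with pos 3 ('f'): MISMATCH
Result: not a palindrome

0


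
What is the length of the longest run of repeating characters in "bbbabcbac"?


Input: "bbbabcbac"
Scanning for longest run:
  Position 1 ('b'): continues run of 'b', length=2
  Position 2 ('b'): continues run of 'b', length=3
  Position 3 ('a'): new char, reset run to 1
  Position 4 ('b'): new char, reset run to 1
  Position 5 ('c'): new char, reset run to 1
  Position 6 ('b'): new char, reset run to 1
  Position 7 ('a'): new char, reset run to 1
  Position 8 ('c'): new char, reset run to 1
Longest run: 'b' with length 3

3


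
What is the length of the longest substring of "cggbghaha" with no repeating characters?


Input: "cggbghaha"
Sliding window (track last position of each char):
  Position 0 ('c'): window [0,0] length 1 -- new best
  Position 1 ('g'): window [0,1] length 2 -- new best
  Position 2 ('g'): repeat (last at 1), move window start to 2
  Position 2 ('g'): window [2,2] length 1
  Position 3 ('b'): window [2,3] length 2
  Position 4 ('g'): repeat (last at 2), move window start to 3
  Position 4 ('g'): window [3,4] length 2
  Position 5 ('h'): window [3,5] length 3 -- new best
  Position 6 ('a'): window [3,6] length 4 -- new best
  Position 7 ('h'): repeat (last at 5), move window start to 6
  Position 7 ('h'): window [6,7] length 2
  Position 8 ('a'): repeat (last at 6), move window start to 7
  Position 8 ('a'): window [7,8] length 2
Longest substring with no repeats: "bgha" with length 4

4


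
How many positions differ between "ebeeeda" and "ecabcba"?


Comparing "ebeeeda" and "ecabcba" position by position:
  Position 0: 'e' vs 'e' => same
  Position 1: 'b' vs 'c' => DIFFER
  Position 2: 'e' vs 'a' => DIFFER
  Position 3: 'e' vs 'b' => DIFFER
  Position 4: 'e' vs 'c' => DIFFER
  Position 5: 'd' vs 'b' => DIFFER
  Position 6: 'a' vs 'a' => same
Positions that differ: 5

5


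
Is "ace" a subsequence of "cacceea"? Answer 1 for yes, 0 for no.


Check if "ace" is a subsequence of "cacceea"
Greedy scan:
  Position 0 ('c'): no match needed
  Position 1 ('a'): matches sub[0] = 'a'
  Position 2 ('c'): matches sub[1] = 'c'
  Position 3 ('c'): no match needed
  Position 4 ('e'): matches sub[2] = 'e'
  Position 5 ('e'): no match needed
  Position 6 ('a'): no match needed
All 3 characters matched => is a subsequence

1


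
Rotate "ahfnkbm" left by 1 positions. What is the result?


Input: "ahfnkbm", rotate left by 1
First 1 characters: "a"
Remaining characters: "hfnkbm"
Concatenate remaining + first: "hfnkbm" + "a" = "hfnkbma"

hfnkbma


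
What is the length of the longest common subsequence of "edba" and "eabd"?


LCS of "edba" and "eabd"
DP table:
           e    a    b    d
      0    0    0    0    0
  e   0    1    1    1    1
  d   0    1    1    1    2
  b   0    1    1    2    2
  a   0    1    2    2    2
LCS length = dp[4][4] = 2

2


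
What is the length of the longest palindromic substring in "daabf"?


Input: "daabf"
Checking substrings for palindromes:
  [1:3] "aa" (len 2) => palindrome
Longest palindromic substring: "aa" with length 2

2


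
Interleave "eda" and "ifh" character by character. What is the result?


Interleaving "eda" and "ifh":
  Position 0: 'e' from first, 'i' from second => "ei"
  Position 1: 'd' from first, 'f' from second => "df"
  Position 2: 'a' from first, 'h' from second => "ah"
Result: eidfah

eidfah


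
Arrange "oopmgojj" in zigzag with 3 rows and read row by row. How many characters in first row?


Zigzag "oopmgojj" into 3 rows:
Placing characters:
  'o' => row 0
  'o' => row 1
  'p' => row 2
  'm' => row 1
  'g' => row 0
  'o' => row 1
  'j' => row 2
  'j' => row 1
Rows:
  Row 0: "og"
  Row 1: "omoj"
  Row 2: "pj"
First row length: 2

2


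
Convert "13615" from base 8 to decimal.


Input: "13615" in base 8
Positional expansion:
  Digit '1' (value 1) x 8^4 = 4096
  Digit '3' (value 3) x 8^3 = 1536
  Digit '6' (value 6) x 8^2 = 384
  Digit '1' (value 1) x 8^1 = 8
  Digit '5' (value 5) x 8^0 = 5
Sum = 6029

6029


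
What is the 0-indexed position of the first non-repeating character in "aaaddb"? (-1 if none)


Input: aaaddb
Character frequencies:
  'a': 3
  'b': 1
  'd': 2
Scanning left to right for freq == 1:
  Position 0 ('a'): freq=3, skip
  Position 1 ('a'): freq=3, skip
  Position 2 ('a'): freq=3, skip
  Position 3 ('d'): freq=2, skip
  Position 4 ('d'): freq=2, skip
  Position 5 ('b'): unique! => answer = 5

5


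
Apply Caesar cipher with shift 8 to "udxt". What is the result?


Caesar cipher: shift "udxt" by 8
  'u' (pos 20) + 8 = pos 2 = 'c'
  'd' (pos 3) + 8 = pos 11 = 'l'
  'x' (pos 23) + 8 = pos 5 = 'f'
  't' (pos 19) + 8 = pos 1 = 'b'
Result: clfb

clfb


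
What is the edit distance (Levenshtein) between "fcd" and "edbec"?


Computing edit distance: "fcd" -> "edbec"
DP table:
           e    d    b    e    c
      0    1    2    3    4    5
  f   1    1    2    3    4    5
  c   2    2    2    3    4    4
  d   3    3    2    3    4    5
Edit distance = dp[3][5] = 5

5


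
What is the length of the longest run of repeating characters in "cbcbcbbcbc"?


Input: "cbcbcbbcbc"
Scanning for longest run:
  Position 1 ('b'): new char, reset run to 1
  Position 2 ('c'): new char, reset run to 1
  Position 3 ('b'): new char, reset run to 1
  Position 4 ('c'): new char, reset run to 1
  Position 5 ('b'): new char, reset run to 1
  Position 6 ('b'): continues run of 'b', length=2
  Position 7 ('c'): new char, reset run to 1
  Position 8 ('b'): new char, reset run to 1
  Position 9 ('c'): new char, reset run to 1
Longest run: 'b' with length 2

2


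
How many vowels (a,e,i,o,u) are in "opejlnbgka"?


Input: opejlnbgka
Checking each character:
  'o' at position 0: vowel (running total: 1)
  'p' at position 1: consonant
  'e' at position 2: vowel (running total: 2)
  'j' at position 3: consonant
  'l' at position 4: consonant
  'n' at position 5: consonant
  'b' at position 6: consonant
  'g' at position 7: consonant
  'k' at position 8: consonant
  'a' at position 9: vowel (running total: 3)
Total vowels: 3

3


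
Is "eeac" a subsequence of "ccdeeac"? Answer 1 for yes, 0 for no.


Check if "eeac" is a subsequence of "ccdeeac"
Greedy scan:
  Position 0 ('c'): no match needed
  Position 1 ('c'): no match needed
  Position 2 ('d'): no match needed
  Position 3 ('e'): matches sub[0] = 'e'
  Position 4 ('e'): matches sub[1] = 'e'
  Position 5 ('a'): matches sub[2] = 'a'
  Position 6 ('c'): matches sub[3] = 'c'
All 4 characters matched => is a subsequence

1


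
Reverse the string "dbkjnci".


Input: dbkjnci
Reading characters right to left:
  Position 6: 'i'
  Position 5: 'c'
  Position 4: 'n'
  Position 3: 'j'
  Position 2: 'k'
  Position 1: 'b'
  Position 0: 'd'
Reversed: icnjkbd

icnjkbd


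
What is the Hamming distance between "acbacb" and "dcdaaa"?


Comparing "acbacb" and "dcdaaa" position by position:
  Position 0: 'a' vs 'd' => differ
  Position 1: 'c' vs 'c' => same
  Position 2: 'b' vs 'd' => differ
  Position 3: 'a' vs 'a' => same
  Position 4: 'c' vs 'a' => differ
  Position 5: 'b' vs 'a' => differ
Total differences (Hamming distance): 4

4


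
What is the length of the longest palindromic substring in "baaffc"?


Input: "baaffc"
Checking substrings for palindromes:
  [1:3] "aa" (len 2) => palindrome
  [3:5] "ff" (len 2) => palindrome
Longest palindromic substring: "aa" with length 2

2


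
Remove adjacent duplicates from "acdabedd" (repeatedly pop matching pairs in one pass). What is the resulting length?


Input: acdabedd
Stack-based adjacent duplicate removal:
  Read 'a': push. Stack: a
  Read 'c': push. Stack: ac
  Read 'd': push. Stack: acd
  Read 'a': push. Stack: acda
  Read 'b': push. Stack: acdab
  Read 'e': push. Stack: acdabe
  Read 'd': push. Stack: acdabed
  Read 'd': matches stack top 'd' => pop. Stack: acdabe
Final stack: "acdabe" (length 6)

6


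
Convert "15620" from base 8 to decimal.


Input: "15620" in base 8
Positional expansion:
  Digit '1' (value 1) x 8^4 = 4096
  Digit '5' (value 5) x 8^3 = 2560
  Digit '6' (value 6) x 8^2 = 384
  Digit '2' (value 2) x 8^1 = 16
  Digit '0' (value 0) x 8^0 = 0
Sum = 7056

7056


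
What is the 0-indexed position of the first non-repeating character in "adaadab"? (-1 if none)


Input: adaadab
Character frequencies:
  'a': 4
  'b': 1
  'd': 2
Scanning left to right for freq == 1:
  Position 0 ('a'): freq=4, skip
  Position 1 ('d'): freq=2, skip
  Position 2 ('a'): freq=4, skip
  Position 3 ('a'): freq=4, skip
  Position 4 ('d'): freq=2, skip
  Position 5 ('a'): freq=4, skip
  Position 6 ('b'): unique! => answer = 6

6


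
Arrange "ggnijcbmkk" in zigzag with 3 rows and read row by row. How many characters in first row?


Zigzag "ggnijcbmkk" into 3 rows:
Placing characters:
  'g' => row 0
  'g' => row 1
  'n' => row 2
  'i' => row 1
  'j' => row 0
  'c' => row 1
  'b' => row 2
  'm' => row 1
  'k' => row 0
  'k' => row 1
Rows:
  Row 0: "gjk"
  Row 1: "gicmk"
  Row 2: "nb"
First row length: 3

3


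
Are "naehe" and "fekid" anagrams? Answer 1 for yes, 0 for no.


Strings: "naehe", "fekid"
Sorted first:  aeehn
Sorted second: defik
Differ at position 0: 'a' vs 'd' => not anagrams

0


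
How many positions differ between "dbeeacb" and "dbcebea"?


Comparing "dbeeacb" and "dbcebea" position by position:
  Position 0: 'd' vs 'd' => same
  Position 1: 'b' vs 'b' => same
  Position 2: 'e' vs 'c' => DIFFER
  Position 3: 'e' vs 'e' => same
  Position 4: 'a' vs 'b' => DIFFER
  Position 5: 'c' vs 'e' => DIFFER
  Position 6: 'b' vs 'a' => DIFFER
Positions that differ: 4

4


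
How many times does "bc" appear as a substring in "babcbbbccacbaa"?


Searching for "bc" in "babcbbbccacbaa"
Scanning each position:
  Position 0: "ba" => no
  Position 1: "ab" => no
  Position 2: "bc" => MATCH
  Position 3: "cb" => no
  Position 4: "bb" => no
  Position 5: "bb" => no
  Position 6: "bc" => MATCH
  Position 7: "cc" => no
  Position 8: "ca" => no
  Position 9: "ac" => no
  Position 10: "cb" => no
  Position 11: "ba" => no
  Position 12: "aa" => no
Total occurrences: 2

2


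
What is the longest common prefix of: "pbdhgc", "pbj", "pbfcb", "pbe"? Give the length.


Words: pbdhgc, pbj, pbfcb, pbe
  Position 0: all 'p' => match
  Position 1: all 'b' => match
  Position 2: ('d', 'j', 'f', 'e') => mismatch, stop
LCP = "pb" (length 2)

2


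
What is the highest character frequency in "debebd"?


Input: debebd
Character counts:
  'b': 2
  'd': 2
  'e': 2
Maximum frequency: 2

2


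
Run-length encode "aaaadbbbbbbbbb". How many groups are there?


Input: aaaadbbbbbbbbb
Scanning for consecutive runs:
  Group 1: 'a' x 4 (positions 0-3)
  Group 2: 'd' x 1 (positions 4-4)
  Group 3: 'b' x 9 (positions 5-13)
Total groups: 3

3


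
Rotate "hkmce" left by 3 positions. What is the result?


Input: "hkmce", rotate left by 3
First 3 characters: "hkm"
Remaining characters: "ce"
Concatenate remaining + first: "ce" + "hkm" = "cehkm"

cehkm


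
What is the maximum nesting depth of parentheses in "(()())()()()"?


Input: "(()())()()()"
Tracking depth:
  Position 0 '(': depth becomes 1
  Position 1 '(': depth becomes 2
  Position 2 ')': depth becomes 1
  Position 3 '(': depth becomes 2
  Position 4 ')': depth becomes 1
  Position 5 ')': depth becomes 0
  Position 6 '(': depth becomes 1
  Position 7 ')': depth becomes 0
  Position 8 '(': depth becomes 1
  Position 9 ')': depth becomes 0
  Position 10 '(': depth becomes 1
  Position 11 ')': depth becomes 0
Maximum depth reached: 2

2


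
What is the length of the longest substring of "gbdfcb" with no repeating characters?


Input: "gbdfcb"
Sliding window (track last position of each char):
  Position 0 ('g'): window [0,0] length 1 -- new best
  Position 1 ('b'): window [0,1] length 2 -- new best
  Position 2 ('d'): window [0,2] length 3 -- new best
  Position 3 ('f'): window [0,3] length 4 -- new best
  Position 4 ('c'): window [0,4] length 5 -- new best
  Position 5 ('b'): repeat (last at 1), move window start to 2
  Position 5 ('b'): window [2,5] length 4
Longest substring with no repeats: "gbdfc" with length 5

5


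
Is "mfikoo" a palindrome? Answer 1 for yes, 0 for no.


Input: mfikoo
Reversed: ookifm
  Compare pos 0 ('m') with pos 5 ('o'): MISMATCH
  Compare pos 1 ('f') with pos 4 ('o'): MISMATCH
  Compare pos 2 ('i') with pos 3 ('k'): MISMATCH
Result: not a palindrome

0


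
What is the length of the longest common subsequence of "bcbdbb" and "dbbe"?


LCS of "bcbdbb" and "dbbe"
DP table:
           d    b    b    e
      0    0    0    0    0
  b   0    0    1    1    1
  c   0    0    1    1    1
  b   0    0    1    2    2
  d   0    1    1    2    2
  b   0    1    2    2    2
  b   0    1    2    3    3
LCS length = dp[6][4] = 3

3


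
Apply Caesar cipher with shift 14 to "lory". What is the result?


Caesar cipher: shift "lory" by 14
  'l' (pos 11) + 14 = pos 25 = 'z'
  'o' (pos 14) + 14 = pos 2 = 'c'
  'r' (pos 17) + 14 = pos 5 = 'f'
  'y' (pos 24) + 14 = pos 12 = 'm'
Result: zcfm

zcfm


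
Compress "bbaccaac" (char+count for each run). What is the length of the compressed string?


Input: bbaccaac
Runs:
  'b' x 2 => "b2"
  'a' x 1 => "a1"
  'c' x 2 => "c2"
  'a' x 2 => "a2"
  'c' x 1 => "c1"
Compressed: "b2a1c2a2c1"
Compressed length: 10

10


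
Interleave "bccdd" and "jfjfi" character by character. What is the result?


Interleaving "bccdd" and "jfjfi":
  Position 0: 'b' from first, 'j' from second => "bj"
  Position 1: 'c' from first, 'f' from second => "cf"
  Position 2: 'c' from first, 'j' from second => "cj"
  Position 3: 'd' from first, 'f' from second => "df"
  Position 4: 'd' from first, 'i' from second => "di"
Result: bjcfcjdfdi

bjcfcjdfdi


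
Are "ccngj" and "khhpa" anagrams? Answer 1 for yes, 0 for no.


Strings: "ccngj", "khhpa"
Sorted first:  ccgjn
Sorted second: ahhkp
Differ at position 0: 'c' vs 'a' => not anagrams

0
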